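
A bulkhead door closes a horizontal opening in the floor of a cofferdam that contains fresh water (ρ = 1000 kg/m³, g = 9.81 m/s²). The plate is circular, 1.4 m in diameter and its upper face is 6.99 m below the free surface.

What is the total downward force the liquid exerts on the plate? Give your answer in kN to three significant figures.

F ≈ 106 kN

γ = ρg = 1000 × 9.81 = 9810 N/m³ = 9.81 kN/m³.
The plate is horizontal, so pressure is uniform at p = γ·h = 9.81 × 6.99 = 68.5719 kN/m².
A = π(0.7)² = 1.53938 m².
F = p·A = 68.5719 × 1.53938 = 105.558 kN.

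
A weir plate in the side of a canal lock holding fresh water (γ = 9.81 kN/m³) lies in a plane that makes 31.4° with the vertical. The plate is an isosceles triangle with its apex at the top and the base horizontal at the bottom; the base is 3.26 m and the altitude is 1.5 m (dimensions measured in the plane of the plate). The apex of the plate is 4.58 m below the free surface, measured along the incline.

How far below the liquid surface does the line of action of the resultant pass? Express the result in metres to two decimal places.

γ = 9.81 kN/m³.
The plate makes 31.4° with the vertical, i.e. θ = 90° − 31.4° = 58.6° to the horizontal. Measuring y along the incline from the free-surface line, vertical depth h = y·sinθ with sinθ = 0.853551.
With the apex up, the centroid sits 2h/3 = 2 × 1.5/3 = 1 m below the apex, so y_c = 4.58 + 1 = 5.58 m and h_c = 5.58 × 0.853551 = 4.76281 m.
A = ½ × 3.26 × 1.5 = 2.445 m².
Resultant F = γ·h_c·A = 9.81 × 4.76281 × 2.445 = 114.238 kN.
I_c = b·h³/36 = 3.26 × 1.5³/36 = 0.305625 m⁴.
Centre of pressure: y_p = y_c + I_c/(y_c·A) = 5.58 + 0.305625/(5.58 × 2.445) = 5.58 + 0.0224014 = 5.6024 m along the plane.
Vertically, h_p = y_p·sinθ = 5.6024 × 0.853551 = 4.78193 m.

h_p = 4.78 m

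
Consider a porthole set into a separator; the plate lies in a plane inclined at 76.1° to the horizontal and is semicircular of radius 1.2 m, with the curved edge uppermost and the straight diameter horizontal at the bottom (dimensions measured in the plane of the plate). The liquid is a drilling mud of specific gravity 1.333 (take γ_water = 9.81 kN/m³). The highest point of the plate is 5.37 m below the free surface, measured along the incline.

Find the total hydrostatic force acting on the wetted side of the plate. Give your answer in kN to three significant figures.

γ = 1.333 × 9.81 = 13.07673 kN/m³.
Let θ = 76.1° be the plate's angle to the horizontal; measure y along the incline from where the plane meets the free surface. Vertical depth h = y·sinθ with sinθ = 0.970716.
The centroid lies 4r/(3π) = 0.509296 m above the diameter, so r − 4r/(3π) = 1.2 − 0.509296 = 0.690704 m below the topmost point, so y_c = 5.37 + 0.690704 = 6.0607 m and h_c = 6.0607 × 0.970716 = 5.88322 m.
A = πr²/2 = π × 1.2²/2 = 2.26195 m².
Resultant F = γ·h_c·A = 13.07673 × 5.88322 × 2.26195 = 174.019 kN.

F ≈ 174 kN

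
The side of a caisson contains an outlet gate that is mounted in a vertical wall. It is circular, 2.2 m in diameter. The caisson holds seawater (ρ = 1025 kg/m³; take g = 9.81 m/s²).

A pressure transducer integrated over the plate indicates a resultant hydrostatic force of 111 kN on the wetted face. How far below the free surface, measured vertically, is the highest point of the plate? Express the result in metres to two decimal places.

γ = ρg = 1025 × 9.81 / 1000 = 10.05525 kN/m³.
A = π(1.1)² = 3.80133 m².
From F = γ·h_c·A, the centroid depth is h_c = 111/(10.05525 × 3.80133) = 2.90399 m.
The centroid is at the centre, 1.1 m below the top of the plate, so the highest point sits at h_top = 2.90399 − 1.1 = 1.80399 m below the surface.

d_top ≈ 1.80 m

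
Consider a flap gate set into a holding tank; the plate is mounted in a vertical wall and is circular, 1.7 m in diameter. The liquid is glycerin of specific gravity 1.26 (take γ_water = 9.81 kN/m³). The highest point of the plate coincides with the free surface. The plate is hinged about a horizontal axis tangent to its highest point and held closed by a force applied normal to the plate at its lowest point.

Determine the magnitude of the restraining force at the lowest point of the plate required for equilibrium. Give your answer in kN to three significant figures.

P ≈ 14.9 kN

γ = 1.26 × 9.81 = 12.3606 kN/m³.
The centroid is at the centre, 0.85 m below the top of the plate, so the centroid depth is h_c = 0.85 m.
A = π(0.85)² = 2.2698 m².
Resultant F = γ·h_c·A = 12.3606 × 0.85 × 2.2698 = 23.8477 kN.
I_c = πr⁴/4 = π × 0.85⁴/4 = 0.409983 m⁴.
Centre of pressure: y_p = y_c + I_c/(y_c·A) = 0.85 + 0.409983/(0.85 × 2.2698) = 0.85 + 0.2125 = 1.0625 m along the plane.
The resultant acts 0.85 + 0.2125 = 1.0625 m (along the plate) below the hinge at the top edge, so the moment about the hinge is M = F × 1.0625 = 23.8477 × 1.0625 = 25.3382 kN·m.
A normal force at the bottom, 1.7 m from the hinge, must supply this moment: P = 25.3382/1.7 = 14.9048 kN.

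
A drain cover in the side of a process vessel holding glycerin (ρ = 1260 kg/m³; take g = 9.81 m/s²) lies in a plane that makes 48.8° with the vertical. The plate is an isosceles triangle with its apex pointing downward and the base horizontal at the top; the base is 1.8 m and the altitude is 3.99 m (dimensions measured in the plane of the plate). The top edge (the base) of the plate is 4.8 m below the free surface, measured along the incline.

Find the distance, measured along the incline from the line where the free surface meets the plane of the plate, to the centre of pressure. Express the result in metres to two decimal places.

γ = ρg = 1260 × 9.81 / 1000 = 12.3606 kN/m³.
The plate makes 48.8° with the vertical, i.e. θ = 90° − 48.8° = 41.2° to the horizontal. Measuring y along the incline from the free-surface line, vertical depth h = y·sinθ with sinθ = 0.658689.
With the apex down, the centroid sits h/3 = 3.99/3 = 1.33 m below the base (the top edge), so y_c = 4.8 + 1.33 = 6.13 m and h_c = 6.13 × 0.658689 = 4.03776 m.
A = ½ × 1.8 × 3.99 = 3.591 m².
Resultant F = γ·h_c·A = 12.3606 × 4.03776 × 3.591 = 179.224 kN.
I_c = b·h³/36 = 1.8 × 3.99³/36 = 3.17606 m⁴.
Centre of pressure: y_p = y_c + I_c/(y_c·A) = 6.13 + 3.17606/(6.13 × 3.591) = 6.13 + 0.144282 = 6.27428 m along the plane.

y_p = 6.27 m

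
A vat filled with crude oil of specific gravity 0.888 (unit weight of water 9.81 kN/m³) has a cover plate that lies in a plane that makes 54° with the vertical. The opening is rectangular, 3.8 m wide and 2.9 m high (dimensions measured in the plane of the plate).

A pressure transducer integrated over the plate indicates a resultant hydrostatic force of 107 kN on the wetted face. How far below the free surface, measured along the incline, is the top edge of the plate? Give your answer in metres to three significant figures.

γ = 0.888 × 9.81 = 8.71128 kN/m³.
A = 3.8 × 2.9 = 11.02 m².
From F = γ·h_c·A, the centroid depth is h_c = 107/(8.71128 × 11.02) = 1.1146 m.
The plate makes 54° with the vertical, i.e. θ = 90° − 54° = 36° to the horizontal. Measuring y along the incline from the free-surface line, vertical depth h = y·sinθ with sinθ = 0.587785.
Along the incline, y_c = h_c/sinθ = 1.1146/0.587785 = 1.89627 m.
The centroid lies 2.9/2 = 1.45 m below the top edge, so the top edge sits at y_top = 1.89627 − 1.45 = 0.44627 m along the incline.

y_top ≈ 0.446 m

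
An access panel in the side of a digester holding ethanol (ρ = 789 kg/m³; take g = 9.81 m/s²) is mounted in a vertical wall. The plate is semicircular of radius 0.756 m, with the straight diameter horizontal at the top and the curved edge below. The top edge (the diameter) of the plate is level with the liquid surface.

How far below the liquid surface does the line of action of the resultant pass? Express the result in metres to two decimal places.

γ = ρg = 789 × 9.81 / 1000 = 7.74009 kN/m³.
The centroid of a semicircle lies 4r/(3π) = 0.320856 m from the diameter, here below the top edge, so the centroid depth is h_c = 0.320856 m.
A = πr²/2 = π × 0.756²/2 = 0.897767 m².
Resultant F = γ·h_c·A = 7.74009 × 0.320856 × 0.897767 = 2.22956 kN.
I_c = (π/8 − 8/(9π))·r⁴ = 0.109757 × 0.756⁴ = 0.0358525 m⁴.
Centre of pressure: y_p = y_c + I_c/(y_c·A) = 0.320856 + 0.0358525/(0.320856 × 0.897767) = 0.320856 + 0.124465 = 0.445321 m along the plane.

h_p = 0.45 m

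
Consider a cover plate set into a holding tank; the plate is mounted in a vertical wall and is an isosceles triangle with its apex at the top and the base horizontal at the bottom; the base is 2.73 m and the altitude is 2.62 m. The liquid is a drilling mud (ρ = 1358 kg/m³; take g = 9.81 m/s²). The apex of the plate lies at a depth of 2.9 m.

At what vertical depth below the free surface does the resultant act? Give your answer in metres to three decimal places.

γ = ρg = 1358 × 9.81 / 1000 = 13.32198 kN/m³.
With the apex up, the centroid sits 2h/3 = 2 × 2.62/3 = 1.74667 m below the apex, so the centroid depth is h_c = 2.9 + 1.74667 = 4.64667 m.
A = ½ × 2.73 × 2.62 = 3.5763 m².
Resultant F = γ·h_c·A = 13.32198 × 4.64667 × 3.5763 = 221.383 kN.
I_c = b·h³/36 = 2.73 × 2.62³/36 = 1.36384 m⁴.
Centre of pressure: y_p = y_c + I_c/(y_c·A) = 4.64667 + 1.36384/(4.64667 × 3.5763) = 4.64667 + 0.0820706 = 4.72874 m along the plane.

h_p = 4.729 m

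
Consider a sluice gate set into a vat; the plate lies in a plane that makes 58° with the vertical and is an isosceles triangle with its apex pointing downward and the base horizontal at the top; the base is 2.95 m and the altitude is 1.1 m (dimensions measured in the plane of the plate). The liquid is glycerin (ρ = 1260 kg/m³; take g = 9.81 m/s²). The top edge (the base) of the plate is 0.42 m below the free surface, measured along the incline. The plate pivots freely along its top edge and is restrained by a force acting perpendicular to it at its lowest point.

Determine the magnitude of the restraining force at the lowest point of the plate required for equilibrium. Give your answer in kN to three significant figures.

P ≈ 3.44 kN

γ = ρg = 1260 × 9.81 / 1000 = 12.3606 kN/m³.
The plate makes 58° with the vertical, i.e. θ = 90° − 58° = 32° to the horizontal. Measuring y along the incline from the free-surface line, vertical depth h = y·sinθ with sinθ = 0.529919.
With the apex down, the centroid sits h/3 = 1.1/3 = 0.366667 m below the base (the top edge), so y_c = 0.42 + 0.366667 = 0.786667 m and h_c = 0.786667 × 0.529919 = 0.41687 m.
A = ½ × 2.95 × 1.1 = 1.6225 m².
Resultant F = γ·h_c·A = 12.3606 × 0.41687 × 1.6225 = 8.36036 kN.
I_c = b·h³/36 = 2.95 × 1.1³/36 = 0.109068 m⁴.
Centre of pressure: y_p = y_c + I_c/(y_c·A) = 0.786667 + 0.109068/(0.786667 × 1.6225) = 0.786667 + 0.0854519 = 0.872119 m along the plane.
The resultant acts 0.366667 + 0.0854519 = 0.452119 m (along the plate) below the hinge at the top edge, so the moment about the hinge is M = F × 0.452119 = 8.36036 × 0.452119 = 3.77988 kN·m.
A normal force at the bottom, 1.1 m from the hinge, must supply this moment: P = 3.77988/1.1 = 3.43625 kN.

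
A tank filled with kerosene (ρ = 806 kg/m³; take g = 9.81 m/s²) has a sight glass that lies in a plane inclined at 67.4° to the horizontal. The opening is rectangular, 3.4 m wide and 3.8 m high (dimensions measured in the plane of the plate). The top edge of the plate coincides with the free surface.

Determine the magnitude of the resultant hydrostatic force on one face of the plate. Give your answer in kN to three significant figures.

γ = ρg = 806 × 9.81 / 1000 = 7.90686 kN/m³.
Let θ = 67.4° be the plate's angle to the horizontal; measure y along the incline from where the plane meets the free surface. Vertical depth h = y·sinθ with sinθ = 0.923210.
The centroid lies 3.8/2 = 1.9 m below the top edge, so y_c = 1.9 m and h_c = 1.9 × 0.923210 = 1.7541 m.
A = 3.4 × 3.8 = 12.92 m².
Resultant F = γ·h_c·A = 7.90686 × 1.7541 × 12.92 = 179.193 kN.

F ≈ 179 kN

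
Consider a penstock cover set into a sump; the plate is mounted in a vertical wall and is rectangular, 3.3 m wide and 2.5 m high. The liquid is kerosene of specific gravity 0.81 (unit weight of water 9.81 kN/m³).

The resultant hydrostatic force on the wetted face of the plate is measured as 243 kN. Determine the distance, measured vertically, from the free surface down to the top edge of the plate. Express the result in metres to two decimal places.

γ = 0.81 × 9.81 = 7.9461 kN/m³.
A = 3.3 × 2.5 = 8.25 m².
From F = γ·h_c·A, the centroid depth is h_c = 243/(7.9461 × 8.25) = 3.70679 m.
The centroid lies 2.5/2 = 1.25 m below the top edge, so the top edge sits at h_top = 3.70679 − 1.25 = 2.45679 m below the surface.

d_top ≈ 2.46 m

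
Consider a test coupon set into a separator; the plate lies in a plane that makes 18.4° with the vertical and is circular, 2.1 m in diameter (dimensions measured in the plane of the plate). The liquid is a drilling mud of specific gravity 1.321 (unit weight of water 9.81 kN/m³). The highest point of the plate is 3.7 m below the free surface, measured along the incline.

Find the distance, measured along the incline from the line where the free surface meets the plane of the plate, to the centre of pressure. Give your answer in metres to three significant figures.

γ = 1.321 × 9.81 = 12.95901 kN/m³.
The plate makes 18.4° with the vertical, i.e. θ = 90° − 18.4° = 71.6° to the horizontal. Measuring y along the incline from the free-surface line, vertical depth h = y·sinθ with sinθ = 0.948876.
The centroid is at the centre, 1.05 m below the top of the plate, so y_c = 3.7 + 1.05 = 4.75 m and h_c = 4.75 × 0.948876 = 4.50716 m.
A = π(1.05)² = 3.46361 m².
Resultant F = γ·h_c·A = 12.95901 × 4.50716 × 3.46361 = 202.304 kN.
I_c = πr⁴/4 = π × 1.05⁴/4 = 0.954656 m⁴.
Centre of pressure: y_p = y_c + I_c/(y_c·A) = 4.75 + 0.954656/(4.75 × 3.46361) = 4.75 + 0.0580262 = 4.80803 m along the plane.

y_p = 4.81 m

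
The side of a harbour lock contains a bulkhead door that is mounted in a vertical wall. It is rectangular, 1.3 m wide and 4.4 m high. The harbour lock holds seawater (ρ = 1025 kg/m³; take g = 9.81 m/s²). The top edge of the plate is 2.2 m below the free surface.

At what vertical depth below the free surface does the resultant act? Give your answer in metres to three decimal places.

γ = ρg = 1025 × 9.81 / 1000 = 10.05525 kN/m³.
The centroid lies 4.4/2 = 2.2 m below the top edge, so the centroid depth is h_c = 2.2 + 2.2 = 4.4 m.
A = 1.3 × 4.4 = 5.72 m².
Resultant F = γ·h_c·A = 10.05525 × 4.4 × 5.72 = 253.071 kN.
I_c = b·h³/12 = 1.3 × 4.4³/12 = 9.22827 m⁴.
Centre of pressure: y_p = y_c + I_c/(y_c·A) = 4.4 + 9.22827/(4.4 × 5.72) = 4.4 + 0.366667 = 4.76667 m along the plane.

h_p = 4.767 m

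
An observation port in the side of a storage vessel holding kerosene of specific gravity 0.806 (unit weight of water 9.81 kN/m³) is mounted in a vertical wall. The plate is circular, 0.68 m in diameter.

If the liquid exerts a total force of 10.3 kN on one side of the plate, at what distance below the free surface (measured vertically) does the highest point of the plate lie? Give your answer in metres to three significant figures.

γ = 0.806 × 9.81 = 7.90686 kN/m³.
A = π(0.34)² = 0.363168 m².
From F = γ·h_c·A, the centroid depth is h_c = 10.3/(7.90686 × 0.363168) = 3.58695 m.
The centroid is at the centre, 0.34 m below the top of the plate, so the highest point sits at h_top = 3.58695 − 0.34 = 3.24695 m below the surface.

d_top ≈ 3.25 m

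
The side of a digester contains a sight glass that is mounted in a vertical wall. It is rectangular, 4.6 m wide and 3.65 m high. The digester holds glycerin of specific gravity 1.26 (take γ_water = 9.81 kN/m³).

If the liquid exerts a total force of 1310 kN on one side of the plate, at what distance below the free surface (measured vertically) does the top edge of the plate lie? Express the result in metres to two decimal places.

d_top ≈ 4.49 m

γ = 1.26 × 9.81 = 12.3606 kN/m³.
A = 4.6 × 3.65 = 16.79 m².
From F = γ·h_c·A, the centroid depth is h_c = 1310/(12.3606 × 16.79) = 6.3122 m.
The centroid lies 3.65/2 = 1.825 m below the top edge, so the top edge sits at h_top = 6.3122 − 1.825 = 4.4872 m below the surface.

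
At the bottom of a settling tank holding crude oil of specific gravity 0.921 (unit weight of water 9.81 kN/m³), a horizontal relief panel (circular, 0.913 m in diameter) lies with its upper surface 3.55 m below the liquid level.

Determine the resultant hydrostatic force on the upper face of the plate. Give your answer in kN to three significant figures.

F ≈ 21.0 kN

γ = 0.921 × 9.81 = 9.03501 kN/m³.
The plate is horizontal, so pressure is uniform at p = γ·h = 9.03501 × 3.55 = 32.0743 kN/m².
A = π(0.4565)² = 0.654684 m².
F = p·A = 32.0743 × 0.654684 = 20.9985 kN.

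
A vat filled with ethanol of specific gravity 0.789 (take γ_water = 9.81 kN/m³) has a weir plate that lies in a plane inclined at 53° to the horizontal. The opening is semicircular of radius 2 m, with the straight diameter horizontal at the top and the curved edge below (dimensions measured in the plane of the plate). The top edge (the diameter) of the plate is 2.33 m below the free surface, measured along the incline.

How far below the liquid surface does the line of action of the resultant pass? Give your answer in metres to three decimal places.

h_p = 2.609 m

γ = 0.789 × 9.81 = 7.74009 kN/m³.
Let θ = 53° be the plate's angle to the horizontal; measure y along the incline from where the plane meets the free surface. Vertical depth h = y·sinθ with sinθ = 0.798636.
The centroid of a semicircle lies 4r/(3π) = 0.848826 m from the diameter, here below the top edge, so y_c = 2.33 + 0.848826 = 3.17883 m and h_c = 3.17883 × 0.798636 = 2.53873 m.
A = πr²/2 = π × 2²/2 = 6.28319 m².
Resultant F = γ·h_c·A = 7.74009 × 2.53873 × 6.28319 = 123.465 kN.
I_c = (π/8 − 8/(9π))·r⁴ = 0.109757 × 2⁴ = 1.75611 m⁴.
Centre of pressure: y_p = y_c + I_c/(y_c·A) = 3.17883 + 1.75611/(3.17883 × 6.28319) = 3.17883 + 0.0879233 = 3.26675 m along the plane.
Vertically, h_p = y_p·sinθ = 3.26675 × 0.798636 = 2.60894 m.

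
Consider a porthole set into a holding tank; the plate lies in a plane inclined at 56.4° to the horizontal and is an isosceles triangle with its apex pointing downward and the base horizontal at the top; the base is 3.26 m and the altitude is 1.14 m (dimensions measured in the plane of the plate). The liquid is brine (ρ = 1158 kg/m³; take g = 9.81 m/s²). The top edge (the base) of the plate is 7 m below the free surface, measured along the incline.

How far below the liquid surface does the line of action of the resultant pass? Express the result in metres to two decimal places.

h_p = 6.16 m

γ = ρg = 1158 × 9.81 / 1000 = 11.35998 kN/m³.
Let θ = 56.4° be the plate's angle to the horizontal; measure y along the incline from where the plane meets the free surface. Vertical depth h = y·sinθ with sinθ = 0.832921.
With the apex down, the centroid sits h/3 = 1.14/3 = 0.38 m below the base (the top edge), so y_c = 7 + 0.38 = 7.38 m and h_c = 7.38 × 0.832921 = 6.14696 m.
A = ½ × 3.26 × 1.14 = 1.8582 m².
Resultant F = γ·h_c·A = 11.35998 × 6.14696 × 1.8582 = 129.757 kN.
I_c = b·h³/36 = 3.26 × 1.14³/36 = 0.134162 m⁴.
Centre of pressure: y_p = y_c + I_c/(y_c·A) = 7.38 + 0.134162/(7.38 × 1.8582) = 7.38 + 0.00978319 = 7.38978 m along the plane.
Vertically, h_p = y_p·sinθ = 7.38978 × 0.832921 = 6.1551 m.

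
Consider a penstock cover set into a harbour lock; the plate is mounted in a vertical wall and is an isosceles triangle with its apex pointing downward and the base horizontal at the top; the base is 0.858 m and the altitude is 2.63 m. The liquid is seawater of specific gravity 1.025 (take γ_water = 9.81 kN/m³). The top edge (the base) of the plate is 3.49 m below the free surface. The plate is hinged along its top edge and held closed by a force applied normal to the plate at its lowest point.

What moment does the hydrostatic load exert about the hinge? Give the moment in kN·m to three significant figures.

M ≈ 47.8 kN·m

γ = 1.025 × 9.81 = 10.05525 kN/m³.
With the apex down, the centroid sits h/3 = 2.63/3 = 0.876667 m below the base (the top edge), so the centroid depth is h_c = 3.49 + 0.876667 = 4.36667 m.
A = ½ × 0.858 × 2.63 = 1.12827 m².
Resultant F = γ·h_c·A = 10.05525 × 4.36667 × 1.12827 = 49.54 kN.
I_c = b·h³/36 = 0.858 × 2.63³/36 = 0.433563 m⁴.
Centre of pressure: y_p = y_c + I_c/(y_c·A) = 4.36667 + 0.433563/(4.36667 × 1.12827) = 4.36667 + 0.0880012 = 4.45467 m along the plane.
The resultant acts 0.876667 + 0.0880012 = 0.964668 m (along the plate) below the hinge at the top edge, so the moment about the hinge is M = F × 0.964668 = 49.54 × 0.964668 = 47.7897 kN·m.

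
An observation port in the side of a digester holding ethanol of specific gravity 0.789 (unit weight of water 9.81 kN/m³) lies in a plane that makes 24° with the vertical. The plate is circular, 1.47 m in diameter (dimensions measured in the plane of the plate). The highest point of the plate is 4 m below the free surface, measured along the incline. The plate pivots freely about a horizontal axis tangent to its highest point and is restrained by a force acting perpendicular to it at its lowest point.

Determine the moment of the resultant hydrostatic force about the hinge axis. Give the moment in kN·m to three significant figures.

M ≈ 43.4 kN·m

γ = 0.789 × 9.81 = 7.74009 kN/m³.
The plate makes 24° with the vertical, i.e. θ = 90° − 24° = 66° to the horizontal. Measuring y along the incline from the free-surface line, vertical depth h = y·sinθ with sinθ = 0.913545.
The centroid is at the centre, 0.735 m below the top of the plate, so y_c = 4 + 0.735 = 4.735 m and h_c = 4.735 × 0.913545 = 4.32564 m.
A = π(0.735)² = 1.69717 m².
Resultant F = γ·h_c·A = 7.74009 × 4.32564 × 1.69717 = 56.8227 kN.
I_c = πr⁴/4 = π × 0.735⁴/4 = 0.229213 m⁴.
Centre of pressure: y_p = y_c + I_c/(y_c·A) = 4.735 + 0.229213/(4.735 × 1.69717) = 4.735 + 0.0285229 = 4.76352 m along the plane.
The resultant acts 0.735 + 0.0285229 = 0.763523 m (along the plate) below the hinge at the top edge, so the moment about the hinge is M = F × 0.763523 = 56.8227 × 0.763523 = 43.3854 kN·m.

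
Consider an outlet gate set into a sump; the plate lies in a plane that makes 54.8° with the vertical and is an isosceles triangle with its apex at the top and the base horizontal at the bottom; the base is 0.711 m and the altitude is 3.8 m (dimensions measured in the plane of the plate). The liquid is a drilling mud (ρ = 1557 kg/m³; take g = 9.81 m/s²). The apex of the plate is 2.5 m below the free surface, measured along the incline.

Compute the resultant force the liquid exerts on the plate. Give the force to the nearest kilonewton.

γ = ρg = 1557 × 9.81 / 1000 = 15.27417 kN/m³.
The plate makes 54.8° with the vertical, i.e. θ = 90° − 54.8° = 35.2° to the horizontal. Measuring y along the incline from the free-surface line, vertical depth h = y·sinθ with sinθ = 0.576432.
With the apex up, the centroid sits 2h/3 = 2 × 3.8/3 = 2.53333 m below the apex, so y_c = 2.5 + 2.53333 = 5.03333 m and h_c = 5.03333 × 0.576432 = 2.90137 m.
A = ½ × 0.711 × 3.8 = 1.3509 m².
Resultant F = γ·h_c·A = 15.27417 × 2.90137 × 1.3509 = 59.8665 kN.

F ≈ 60 kN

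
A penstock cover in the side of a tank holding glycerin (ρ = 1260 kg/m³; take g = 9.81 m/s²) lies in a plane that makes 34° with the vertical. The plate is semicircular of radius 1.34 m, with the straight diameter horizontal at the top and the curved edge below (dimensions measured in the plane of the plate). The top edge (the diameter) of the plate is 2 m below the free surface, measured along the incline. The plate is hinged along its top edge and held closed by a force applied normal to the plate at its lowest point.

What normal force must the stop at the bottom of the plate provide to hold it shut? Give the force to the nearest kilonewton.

γ = ρg = 1260 × 9.81 / 1000 = 12.3606 kN/m³.
The plate makes 34° with the vertical, i.e. θ = 90° − 34° = 56° to the horizontal. Measuring y along the incline from the free-surface line, vertical depth h = y·sinθ with sinθ = 0.829038.
The centroid of a semicircle lies 4r/(3π) = 0.568714 m from the diameter, here below the top edge, so y_c = 2 + 0.568714 = 2.56871 m and h_c = 2.56871 × 0.829038 = 2.12956 m.
A = πr²/2 = π × 1.34²/2 = 2.82052 m².
Resultant F = γ·h_c·A = 12.3606 × 2.12956 × 2.82052 = 74.2435 kN.
I_c = (π/8 − 8/(9π))·r⁴ = 0.109757 × 1.34⁴ = 0.353876 m⁴.
Centre of pressure: y_p = y_c + I_c/(y_c·A) = 2.56871 + 0.353876/(2.56871 × 2.82052) = 2.56871 + 0.0488435 = 2.61755 m along the plane.
The resultant acts 0.568714 + 0.0488435 = 0.617558 m (along the plate) below the hinge at the top edge, so the moment about the hinge is M = F × 0.617558 = 74.2435 × 0.617558 = 45.8497 kN·m.
A normal force at the bottom, 1.34 m from the hinge, must supply this moment: P = 45.8497/1.34 = 34.2162 kN.

P ≈ 34 kN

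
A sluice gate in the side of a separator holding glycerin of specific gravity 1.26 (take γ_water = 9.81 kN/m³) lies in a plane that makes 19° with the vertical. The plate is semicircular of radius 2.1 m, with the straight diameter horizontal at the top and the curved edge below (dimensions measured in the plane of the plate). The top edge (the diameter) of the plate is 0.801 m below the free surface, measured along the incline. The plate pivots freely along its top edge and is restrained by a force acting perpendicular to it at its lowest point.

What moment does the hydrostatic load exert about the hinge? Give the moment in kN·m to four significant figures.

M ≈ 147.1 kN·m

γ = 1.26 × 9.81 = 12.3606 kN/m³.
The plate makes 19° with the vertical, i.e. θ = 90° − 19° = 71° to the horizontal. Measuring y along the incline from the free-surface line, vertical depth h = y·sinθ with sinθ = 0.945519.
The centroid of a semicircle lies 4r/(3π) = 0.891268 m from the diameter, here below the top edge, so y_c = 0.801 + 0.891268 = 1.69227 m and h_c = 1.69227 × 0.945519 = 1.60007 m.
A = πr²/2 = π × 2.1²/2 = 6.92721 m².
Resultant F = γ·h_c·A = 12.3606 × 1.60007 × 6.92721 = 137.005 kN.
I_c = (π/8 − 8/(9π))·r⁴ = 0.109757 × 2.1⁴ = 2.13457 m⁴.
Centre of pressure: y_p = y_c + I_c/(y_c·A) = 1.69227 + 2.13457/(1.69227 × 6.92721) = 1.69227 + 0.182088 = 1.87436 m along the plane.
The resultant acts 0.891268 + 0.182088 = 1.07336 m (along the plate) below the hinge at the top edge, so the moment about the hinge is M = F × 1.07336 = 137.005 × 1.07336 = 147.056 kN·m.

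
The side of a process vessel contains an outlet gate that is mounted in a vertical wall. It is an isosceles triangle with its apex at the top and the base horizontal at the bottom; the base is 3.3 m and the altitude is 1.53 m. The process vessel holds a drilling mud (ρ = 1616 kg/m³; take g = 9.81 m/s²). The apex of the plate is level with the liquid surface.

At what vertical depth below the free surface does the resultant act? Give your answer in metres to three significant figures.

γ = ρg = 1616 × 9.81 / 1000 = 15.85296 kN/m³.
With the apex up, the centroid sits 2h/3 = 2 × 1.53/3 = 1.02 m below the apex, so the centroid depth is h_c = 1.02 m.
A = ½ × 3.3 × 1.53 = 2.5245 m².
Resultant F = γ·h_c·A = 15.85296 × 1.02 × 2.5245 = 40.8212 kN.
I_c = b·h³/36 = 3.3 × 1.53³/36 = 0.328311 m⁴.
Centre of pressure: y_p = y_c + I_c/(y_c·A) = 1.02 + 0.328311/(1.02 × 2.5245) = 1.02 + 0.1275 = 1.1475 m along the plane.

h_p = 1.15 m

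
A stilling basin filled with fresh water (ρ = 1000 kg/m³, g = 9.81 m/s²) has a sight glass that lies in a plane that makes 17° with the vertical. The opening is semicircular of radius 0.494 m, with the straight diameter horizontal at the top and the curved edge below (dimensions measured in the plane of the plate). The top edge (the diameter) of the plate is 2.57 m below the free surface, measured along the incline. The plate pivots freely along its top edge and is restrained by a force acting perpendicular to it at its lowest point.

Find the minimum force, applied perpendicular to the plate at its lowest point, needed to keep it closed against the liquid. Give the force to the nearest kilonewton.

γ = ρg = 1000 × 9.81 = 9810 N/m³ = 9.81 kN/m³.
The plate makes 17° with the vertical, i.e. θ = 90° − 17° = 73° to the horizontal. Measuring y along the incline from the free-surface line, vertical depth h = y·sinθ with sinθ = 0.956305.
The centroid of a semicircle lies 4r/(3π) = 0.20966 m from the diameter, here below the top edge, so y_c = 2.57 + 0.20966 = 2.77966 m and h_c = 2.77966 × 0.956305 = 2.6582 m.
A = πr²/2 = π × 0.494²/2 = 0.383331 m².
Resultant F = γ·h_c·A = 9.81 × 2.6582 × 0.383331 = 9.9961 kN.
I_c = (π/8 − 8/(9π))·r⁴ = 0.109757 × 0.494⁴ = 0.00653642 m⁴.
Centre of pressure: y_p = y_c + I_c/(y_c·A) = 2.77966 + 0.00653642/(2.77966 × 0.383331) = 2.77966 + 0.00613443 = 2.78579 m along the plane.
The resultant acts 0.20966 + 0.00613443 = 0.215794 m (along the plate) below the hinge at the top edge, so the moment about the hinge is M = F × 0.215794 = 9.9961 × 0.215794 = 2.1571 kN·m.
A normal force at the bottom, 0.494 m from the hinge, must supply this moment: P = 2.1571/0.494 = 4.3666 kN.

P ≈ 4 kN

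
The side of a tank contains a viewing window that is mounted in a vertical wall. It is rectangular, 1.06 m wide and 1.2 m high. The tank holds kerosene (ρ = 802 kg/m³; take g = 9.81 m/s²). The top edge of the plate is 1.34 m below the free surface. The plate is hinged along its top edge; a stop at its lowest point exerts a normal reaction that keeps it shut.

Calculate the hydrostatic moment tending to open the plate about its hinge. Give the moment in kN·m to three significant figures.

M ≈ 12.8 kN·m

γ = ρg = 802 × 9.81 / 1000 = 7.86762 kN/m³.
The centroid lies 1.2/2 = 0.6 m below the top edge, so the centroid depth is h_c = 1.34 + 0.6 = 1.94 m.
A = 1.06 × 1.2 = 1.272 m².
Resultant F = γ·h_c·A = 7.86762 × 1.94 × 1.272 = 19.4148 kN.
I_c = b·h³/12 = 1.06 × 1.2³/12 = 0.15264 m⁴.
Centre of pressure: y_p = y_c + I_c/(y_c·A) = 1.94 + 0.15264/(1.94 × 1.272) = 1.94 + 0.0618557 = 2.00186 m along the plane.
The resultant acts 0.6 + 0.0618557 = 0.661856 m (along the plate) below the hinge at the top edge, so the moment about the hinge is M = F × 0.661856 = 19.4148 × 0.661856 = 12.8498 kN·m.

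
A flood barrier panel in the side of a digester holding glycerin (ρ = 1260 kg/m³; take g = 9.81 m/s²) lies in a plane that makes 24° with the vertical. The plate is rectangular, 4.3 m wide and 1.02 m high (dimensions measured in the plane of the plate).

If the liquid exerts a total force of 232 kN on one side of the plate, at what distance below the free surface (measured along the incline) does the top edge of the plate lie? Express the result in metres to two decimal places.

γ = ρg = 1260 × 9.81 / 1000 = 12.3606 kN/m³.
A = 4.3 × 1.02 = 4.386 m².
From F = γ·h_c·A, the centroid depth is h_c = 232/(12.3606 × 4.386) = 4.27937 m.
The plate makes 24° with the vertical, i.e. θ = 90° − 24° = 66° to the horizontal. Measuring y along the incline from the free-surface line, vertical depth h = y·sinθ with sinθ = 0.913545.
Along the incline, y_c = h_c/sinθ = 4.27937/0.913545 = 4.68436 m.
The centroid lies 1.02/2 = 0.51 m below the top edge, so the top edge sits at y_top = 4.68436 − 0.51 = 4.17436 m along the incline.

y_top ≈ 4.17 m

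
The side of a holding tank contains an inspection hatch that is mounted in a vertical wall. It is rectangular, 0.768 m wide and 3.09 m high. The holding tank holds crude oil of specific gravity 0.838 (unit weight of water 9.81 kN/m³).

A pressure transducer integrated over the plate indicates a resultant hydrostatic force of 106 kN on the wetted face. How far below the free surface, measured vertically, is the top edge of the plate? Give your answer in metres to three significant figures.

d_top ≈ 3.89 m

γ = 0.838 × 9.81 = 8.22078 kN/m³.
A = 0.768 × 3.09 = 2.37312 m².
From F = γ·h_c·A, the centroid depth is h_c = 106/(8.22078 × 2.37312) = 5.43342 m.
The centroid lies 3.09/2 = 1.545 m below the top edge, so the top edge sits at h_top = 5.43342 − 1.545 = 3.88842 m below the surface.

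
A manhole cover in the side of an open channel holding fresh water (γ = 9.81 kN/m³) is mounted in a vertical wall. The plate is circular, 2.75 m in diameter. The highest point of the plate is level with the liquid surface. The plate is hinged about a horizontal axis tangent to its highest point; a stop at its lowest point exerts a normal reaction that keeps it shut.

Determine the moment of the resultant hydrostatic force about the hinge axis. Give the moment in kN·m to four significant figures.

γ = 9.81 kN/m³.
The centroid is at the centre, 1.375 m below the top of the plate, so the centroid depth is h_c = 1.375 m.
A = π(1.375)² = 5.93957 m².
Resultant F = γ·h_c·A = 9.81 × 1.375 × 5.93957 = 80.1174 kN.
I_c = πr⁴/4 = π × 1.375⁴/4 = 2.80738 m⁴.
Centre of pressure: y_p = y_c + I_c/(y_c·A) = 1.375 + 2.80738/(1.375 × 5.93957) = 1.375 + 0.343751 = 1.71875 m along the plane.
The resultant acts 1.375 + 0.343751 = 1.71875 m (along the plate) below the hinge at the top edge, so the moment about the hinge is M = F × 1.71875 = 80.1174 × 1.71875 = 137.702 kN·m.

M ≈ 137.7 kN·m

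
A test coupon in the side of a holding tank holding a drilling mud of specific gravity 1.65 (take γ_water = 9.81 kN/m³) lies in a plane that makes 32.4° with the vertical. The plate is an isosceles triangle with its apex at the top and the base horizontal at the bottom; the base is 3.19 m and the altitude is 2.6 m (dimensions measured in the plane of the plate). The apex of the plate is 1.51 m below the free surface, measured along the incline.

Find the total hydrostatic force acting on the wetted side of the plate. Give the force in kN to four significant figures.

γ = 1.65 × 9.81 = 16.1865 kN/m³.
The plate makes 32.4° with the vertical, i.e. θ = 90° − 32.4° = 57.6° to the horizontal. Measuring y along the incline from the free-surface line, vertical depth h = y·sinθ with sinθ = 0.844328.
With the apex up, the centroid sits 2h/3 = 2 × 2.6/3 = 1.73333 m below the apex, so y_c = 1.51 + 1.73333 = 3.24333 m and h_c = 3.24333 × 0.844328 = 2.73843 m.
A = ½ × 3.19 × 2.6 = 4.147 m².
Resultant F = γ·h_c·A = 16.1865 × 2.73843 × 4.147 = 183.818 kN.

F ≈ 183.8 kN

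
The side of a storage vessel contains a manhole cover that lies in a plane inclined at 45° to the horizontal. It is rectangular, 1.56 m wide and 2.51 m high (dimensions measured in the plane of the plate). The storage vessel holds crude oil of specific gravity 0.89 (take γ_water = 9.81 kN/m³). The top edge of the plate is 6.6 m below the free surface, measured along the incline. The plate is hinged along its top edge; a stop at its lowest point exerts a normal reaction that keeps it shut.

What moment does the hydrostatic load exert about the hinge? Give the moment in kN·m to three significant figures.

M ≈ 251 kN·m

γ = 0.89 × 9.81 = 8.7309 kN/m³.
Let θ = 45° be the plate's angle to the horizontal; measure y along the incline from where the plane meets the free surface. Vertical depth h = y·sinθ with sinθ = 0.707107.
The centroid lies 2.51/2 = 1.255 m below the top edge, so y_c = 6.6 + 1.255 = 7.855 m and h_c = 7.855 × 0.707107 = 5.55433 m.
A = 1.56 × 2.51 = 3.9156 m².
Resultant F = γ·h_c·A = 8.7309 × 5.55433 × 3.9156 = 189.884 kN.
I_c = b·h³/12 = 1.56 × 2.51³/12 = 2.05572 m⁴.
Centre of pressure: y_p = y_c + I_c/(y_c·A) = 7.855 + 2.05572/(7.855 × 3.9156) = 7.855 + 0.0668374 = 7.92184 m along the plane.
The resultant acts 1.255 + 0.0668374 = 1.32184 m (along the plate) below the hinge at the top edge, so the moment about the hinge is M = F × 1.32184 = 189.884 × 1.32184 = 250.996 kN·m.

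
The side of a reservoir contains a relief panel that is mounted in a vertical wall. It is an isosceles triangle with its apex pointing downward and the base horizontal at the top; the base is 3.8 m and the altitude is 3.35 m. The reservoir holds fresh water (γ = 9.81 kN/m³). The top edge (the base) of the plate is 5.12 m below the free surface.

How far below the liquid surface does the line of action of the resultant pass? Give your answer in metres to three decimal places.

γ = 9.81 kN/m³.
With the apex down, the centroid sits h/3 = 3.35/3 = 1.11667 m below the base (the top edge), so the centroid depth is h_c = 5.12 + 1.11667 = 6.23667 m.
A = ½ × 3.8 × 3.35 = 6.365 m².
Resultant F = γ·h_c·A = 9.81 × 6.23667 × 6.365 = 389.422 kN.
I_c = b·h³/36 = 3.8 × 3.35³/36 = 3.9684 m⁴.
Centre of pressure: y_p = y_c + I_c/(y_c·A) = 6.23667 + 3.9684/(6.23667 × 6.365) = 6.23667 + 0.0999688 = 6.33664 m along the plane.

h_p = 6.337 m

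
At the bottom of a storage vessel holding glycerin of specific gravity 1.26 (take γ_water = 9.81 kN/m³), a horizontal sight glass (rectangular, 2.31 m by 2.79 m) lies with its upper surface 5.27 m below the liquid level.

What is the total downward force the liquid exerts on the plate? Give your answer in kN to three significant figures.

γ = 1.26 × 9.81 = 12.3606 kN/m³.
The plate is horizontal, so pressure is uniform at p = γ·h = 12.3606 × 5.27 = 65.1404 kN/m².
A = 2.31 × 2.79 = 6.4449 m².
F = p·A = 65.1404 × 6.4449 = 419.823 kN.

F ≈ 420 kN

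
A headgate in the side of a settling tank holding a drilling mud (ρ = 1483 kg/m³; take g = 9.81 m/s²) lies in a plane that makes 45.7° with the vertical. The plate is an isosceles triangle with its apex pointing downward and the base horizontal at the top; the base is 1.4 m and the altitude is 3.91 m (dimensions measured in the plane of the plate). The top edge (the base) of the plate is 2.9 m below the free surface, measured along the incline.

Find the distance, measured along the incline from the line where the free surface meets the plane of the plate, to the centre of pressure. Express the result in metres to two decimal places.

γ = ρg = 1483 × 9.81 / 1000 = 14.54823 kN/m³.
The plate makes 45.7° with the vertical, i.e. θ = 90° − 45.7° = 44.3° to the horizontal. Measuring y along the incline from the free-surface line, vertical depth h = y·sinθ with sinθ = 0.698415.
With the apex down, the centroid sits h/3 = 3.91/3 = 1.30333 m below the base (the top edge), so y_c = 2.9 + 1.30333 = 4.20333 m and h_c = 4.20333 × 0.698415 = 2.93567 m.
A = ½ × 1.4 × 3.91 = 2.737 m².
Resultant F = γ·h_c·A = 14.54823 × 2.93567 × 2.737 = 116.894 kN.
I_c = b·h³/36 = 1.4 × 3.91³/36 = 2.32464 m⁴.
Centre of pressure: y_p = y_c + I_c/(y_c·A) = 4.20333 + 2.32464/(4.20333 × 2.737) = 4.20333 + 0.202063 = 4.40539 m along the plane.

y_p = 4.41 m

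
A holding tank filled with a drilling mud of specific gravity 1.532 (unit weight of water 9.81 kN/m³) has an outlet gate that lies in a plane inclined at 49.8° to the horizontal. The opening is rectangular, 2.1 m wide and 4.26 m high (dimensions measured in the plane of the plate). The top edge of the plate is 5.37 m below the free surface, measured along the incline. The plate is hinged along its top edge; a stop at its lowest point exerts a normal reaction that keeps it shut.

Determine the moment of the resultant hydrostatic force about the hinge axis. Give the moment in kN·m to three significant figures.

γ = 1.532 × 9.81 = 15.02892 kN/m³.
Let θ = 49.8° be the plate's angle to the horizontal; measure y along the incline from where the plane meets the free surface. Vertical depth h = y·sinθ with sinθ = 0.763796.
The centroid lies 4.26/2 = 2.13 m below the top edge, so y_c = 5.37 + 2.13 = 7.5 m and h_c = 7.5 × 0.763796 = 5.72847 m.
A = 2.1 × 4.26 = 8.946 m².
Resultant F = γ·h_c·A = 15.02892 × 5.72847 × 8.946 = 770.185 kN.
I_c = b·h³/12 = 2.1 × 4.26³/12 = 13.529 m⁴.
Centre of pressure: y_p = y_c + I_c/(y_c·A) = 7.5 + 13.529/(7.5 × 8.946) = 7.5 + 0.201639 = 7.70164 m along the plane.
The resultant acts 2.13 + 0.201639 = 2.33164 m (along the plate) below the hinge at the top edge, so the moment about the hinge is M = F × 2.33164 = 770.185 × 2.33164 = 1795.79 kN·m.

M ≈ 1800 kN·m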